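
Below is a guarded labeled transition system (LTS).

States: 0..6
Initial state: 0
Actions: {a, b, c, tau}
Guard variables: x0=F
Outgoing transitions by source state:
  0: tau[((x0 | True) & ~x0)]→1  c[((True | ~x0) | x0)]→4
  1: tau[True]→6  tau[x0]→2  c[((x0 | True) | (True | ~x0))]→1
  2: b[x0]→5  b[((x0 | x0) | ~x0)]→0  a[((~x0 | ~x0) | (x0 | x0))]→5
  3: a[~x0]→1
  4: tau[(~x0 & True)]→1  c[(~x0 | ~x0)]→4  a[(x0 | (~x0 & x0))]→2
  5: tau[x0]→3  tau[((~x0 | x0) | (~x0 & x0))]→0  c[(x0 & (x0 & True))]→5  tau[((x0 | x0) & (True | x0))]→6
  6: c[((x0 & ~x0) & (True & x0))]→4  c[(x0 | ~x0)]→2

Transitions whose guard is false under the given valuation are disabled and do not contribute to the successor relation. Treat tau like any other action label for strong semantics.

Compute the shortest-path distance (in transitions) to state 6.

Layered search for 6:
  depth 0: {0}
  depth 1: {1,4}
  depth 2: {6}
6 enters at depth 2; path tau·tau

Answer: 2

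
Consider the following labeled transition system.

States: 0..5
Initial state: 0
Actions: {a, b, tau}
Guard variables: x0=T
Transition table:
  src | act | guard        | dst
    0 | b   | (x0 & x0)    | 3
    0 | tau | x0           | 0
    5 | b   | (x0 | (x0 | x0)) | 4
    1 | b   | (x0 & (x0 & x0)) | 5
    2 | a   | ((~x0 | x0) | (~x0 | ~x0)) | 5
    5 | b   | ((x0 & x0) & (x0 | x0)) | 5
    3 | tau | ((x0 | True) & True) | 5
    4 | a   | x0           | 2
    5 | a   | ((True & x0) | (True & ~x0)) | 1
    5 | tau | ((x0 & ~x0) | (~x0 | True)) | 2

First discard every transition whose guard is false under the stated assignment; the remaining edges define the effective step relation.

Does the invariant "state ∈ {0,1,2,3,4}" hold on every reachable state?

Answer: INVARIANT VIOLATED at state 5

Working:
Inv-set: {0,1,2,3,4}
Reach set: {0,1,2,3,4,5}
  0: safe
  1: safe
  2: safe
  3: safe
  4: safe
  5: VIOLATES
reach 5 via b·tau — violates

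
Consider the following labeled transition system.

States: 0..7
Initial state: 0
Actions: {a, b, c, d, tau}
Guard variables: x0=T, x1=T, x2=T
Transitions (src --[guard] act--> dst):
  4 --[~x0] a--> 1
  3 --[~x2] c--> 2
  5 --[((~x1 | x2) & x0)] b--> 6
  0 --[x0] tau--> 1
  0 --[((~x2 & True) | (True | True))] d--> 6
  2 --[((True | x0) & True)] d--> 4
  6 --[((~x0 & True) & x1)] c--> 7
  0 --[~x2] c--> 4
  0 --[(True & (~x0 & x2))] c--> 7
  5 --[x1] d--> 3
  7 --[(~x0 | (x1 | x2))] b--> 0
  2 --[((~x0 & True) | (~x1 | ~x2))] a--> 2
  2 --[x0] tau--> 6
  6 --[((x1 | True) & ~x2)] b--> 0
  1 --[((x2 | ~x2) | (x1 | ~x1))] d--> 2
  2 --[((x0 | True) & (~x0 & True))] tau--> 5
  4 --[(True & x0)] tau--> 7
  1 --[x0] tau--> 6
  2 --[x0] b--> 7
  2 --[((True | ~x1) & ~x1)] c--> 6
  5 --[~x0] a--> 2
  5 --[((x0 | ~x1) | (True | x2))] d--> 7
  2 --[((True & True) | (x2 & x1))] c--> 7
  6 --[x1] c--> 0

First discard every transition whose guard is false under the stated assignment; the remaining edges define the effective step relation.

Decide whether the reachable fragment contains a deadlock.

Answer: DEADLOCK-FREE

Trace:
Reach set: {0,1,2,4,6,7}
  0: d→6  tau→1  [deg 2]
  1: d→2  tau→6  [deg 2]
  2: b→7  c→7  d→4  tau→6  [deg 4]
  4: tau→7  [deg 1]
  6: c→0  [deg 1]
  7: b→0  [deg 1]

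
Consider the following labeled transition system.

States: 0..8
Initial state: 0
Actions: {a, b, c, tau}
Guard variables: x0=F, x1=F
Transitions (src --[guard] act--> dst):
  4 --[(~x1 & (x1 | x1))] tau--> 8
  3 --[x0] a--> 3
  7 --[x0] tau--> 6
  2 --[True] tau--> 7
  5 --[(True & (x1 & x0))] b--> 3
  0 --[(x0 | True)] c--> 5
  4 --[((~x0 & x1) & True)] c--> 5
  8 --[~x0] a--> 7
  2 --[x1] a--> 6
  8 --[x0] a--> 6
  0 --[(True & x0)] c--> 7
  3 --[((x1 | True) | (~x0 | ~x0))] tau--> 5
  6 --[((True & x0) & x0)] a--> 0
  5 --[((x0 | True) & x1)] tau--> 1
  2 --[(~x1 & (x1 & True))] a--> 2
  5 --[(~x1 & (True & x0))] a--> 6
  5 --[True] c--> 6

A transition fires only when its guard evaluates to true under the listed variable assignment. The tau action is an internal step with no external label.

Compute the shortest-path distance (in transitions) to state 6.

Answer: 2

Analysis:
Breadth-first toward 6:
  Layer 0: {0}
  Layer 1: {5}
  Layer 2: {6}
6 enters at depth 2; path c·c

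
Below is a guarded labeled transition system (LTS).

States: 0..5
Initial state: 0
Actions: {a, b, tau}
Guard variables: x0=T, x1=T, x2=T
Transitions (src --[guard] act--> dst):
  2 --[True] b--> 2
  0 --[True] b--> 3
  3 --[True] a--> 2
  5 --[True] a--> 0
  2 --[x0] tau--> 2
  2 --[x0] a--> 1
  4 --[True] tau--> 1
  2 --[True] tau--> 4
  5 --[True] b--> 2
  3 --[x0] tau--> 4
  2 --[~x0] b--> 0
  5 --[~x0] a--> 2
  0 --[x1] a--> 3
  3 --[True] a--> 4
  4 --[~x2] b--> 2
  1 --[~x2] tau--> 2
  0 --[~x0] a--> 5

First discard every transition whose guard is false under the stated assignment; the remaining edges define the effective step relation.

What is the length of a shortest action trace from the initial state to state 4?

BFS to 4:
  Layer 0: {0}
  Layer 1: {3}
  Layer 2: {2,4}
4 enters at depth 2; path a·a

Answer: 2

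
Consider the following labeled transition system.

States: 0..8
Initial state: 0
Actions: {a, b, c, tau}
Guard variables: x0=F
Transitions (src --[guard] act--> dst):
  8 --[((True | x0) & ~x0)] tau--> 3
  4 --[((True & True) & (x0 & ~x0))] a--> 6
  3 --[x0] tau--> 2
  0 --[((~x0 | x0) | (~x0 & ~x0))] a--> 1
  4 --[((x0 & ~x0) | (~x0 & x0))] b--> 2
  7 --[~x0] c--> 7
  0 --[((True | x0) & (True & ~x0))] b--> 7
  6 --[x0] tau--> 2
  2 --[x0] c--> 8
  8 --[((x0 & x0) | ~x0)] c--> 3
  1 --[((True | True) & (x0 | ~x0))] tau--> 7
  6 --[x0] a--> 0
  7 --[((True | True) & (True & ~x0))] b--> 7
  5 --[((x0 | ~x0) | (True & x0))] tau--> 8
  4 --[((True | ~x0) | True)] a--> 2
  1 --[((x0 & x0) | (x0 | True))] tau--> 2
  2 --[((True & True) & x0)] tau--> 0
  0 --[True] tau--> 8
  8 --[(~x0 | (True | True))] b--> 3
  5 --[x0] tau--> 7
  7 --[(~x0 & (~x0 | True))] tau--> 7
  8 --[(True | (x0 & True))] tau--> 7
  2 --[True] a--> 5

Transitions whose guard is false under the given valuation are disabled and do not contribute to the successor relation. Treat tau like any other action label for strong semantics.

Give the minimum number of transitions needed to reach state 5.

Answer: 3

Trace:
Breadth-first toward 5:
  Layer 0: {0}
  Layer 1: {1,7,8}
  Layer 2: {2,3}
  Layer 3: {5}
5 enters at depth 3; path a·tau·a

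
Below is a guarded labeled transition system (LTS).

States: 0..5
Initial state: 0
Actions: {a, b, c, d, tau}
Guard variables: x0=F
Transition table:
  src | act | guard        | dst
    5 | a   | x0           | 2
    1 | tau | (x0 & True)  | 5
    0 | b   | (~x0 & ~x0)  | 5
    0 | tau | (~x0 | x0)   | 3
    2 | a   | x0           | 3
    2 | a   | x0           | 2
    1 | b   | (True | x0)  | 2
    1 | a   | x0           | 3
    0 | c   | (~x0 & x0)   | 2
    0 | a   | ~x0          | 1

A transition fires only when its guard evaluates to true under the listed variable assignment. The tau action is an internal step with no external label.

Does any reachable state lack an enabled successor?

Answer: DEADLOCK at state 2

Analysis:
R = {0,1,2,3,5}
  0: a→1  b→5  tau→3  [3 out]
  1: b→2  [1 out]
  2: ∅  [deadlock]
  3: ∅  [deadlock]
  5: ∅  [deadlock]
witness 2: a·b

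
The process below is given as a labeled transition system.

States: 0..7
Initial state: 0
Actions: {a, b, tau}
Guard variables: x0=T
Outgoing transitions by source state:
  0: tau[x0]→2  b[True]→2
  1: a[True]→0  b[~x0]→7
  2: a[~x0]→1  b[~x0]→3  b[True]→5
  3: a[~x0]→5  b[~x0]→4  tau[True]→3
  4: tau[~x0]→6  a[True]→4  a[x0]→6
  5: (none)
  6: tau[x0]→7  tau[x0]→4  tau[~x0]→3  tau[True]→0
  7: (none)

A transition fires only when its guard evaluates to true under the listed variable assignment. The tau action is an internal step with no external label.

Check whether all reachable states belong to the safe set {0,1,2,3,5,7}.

Allowed set {0,1,2,3,5,7}
Reach set: {0,2,5}
  0: ✓
  2: ✓
  5: ✓

Answer: INVARIANT HOLDS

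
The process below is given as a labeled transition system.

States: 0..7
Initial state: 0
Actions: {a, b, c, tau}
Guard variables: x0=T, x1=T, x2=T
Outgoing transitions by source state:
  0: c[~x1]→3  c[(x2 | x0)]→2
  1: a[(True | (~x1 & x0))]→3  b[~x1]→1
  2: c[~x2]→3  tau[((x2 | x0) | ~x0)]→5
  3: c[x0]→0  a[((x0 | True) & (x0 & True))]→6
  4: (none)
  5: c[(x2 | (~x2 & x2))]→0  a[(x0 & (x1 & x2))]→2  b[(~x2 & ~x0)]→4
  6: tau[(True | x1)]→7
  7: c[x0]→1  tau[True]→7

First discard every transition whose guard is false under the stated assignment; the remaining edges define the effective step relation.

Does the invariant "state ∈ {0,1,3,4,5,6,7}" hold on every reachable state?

Answer: INVARIANT VIOLATED at state 2

Analysis:
Allowed set {0,1,3,4,5,6,7}
Reach set: {0,2,5}
  0: safe
  2: VIOLATES
  5: safe
counterexample path to 2: c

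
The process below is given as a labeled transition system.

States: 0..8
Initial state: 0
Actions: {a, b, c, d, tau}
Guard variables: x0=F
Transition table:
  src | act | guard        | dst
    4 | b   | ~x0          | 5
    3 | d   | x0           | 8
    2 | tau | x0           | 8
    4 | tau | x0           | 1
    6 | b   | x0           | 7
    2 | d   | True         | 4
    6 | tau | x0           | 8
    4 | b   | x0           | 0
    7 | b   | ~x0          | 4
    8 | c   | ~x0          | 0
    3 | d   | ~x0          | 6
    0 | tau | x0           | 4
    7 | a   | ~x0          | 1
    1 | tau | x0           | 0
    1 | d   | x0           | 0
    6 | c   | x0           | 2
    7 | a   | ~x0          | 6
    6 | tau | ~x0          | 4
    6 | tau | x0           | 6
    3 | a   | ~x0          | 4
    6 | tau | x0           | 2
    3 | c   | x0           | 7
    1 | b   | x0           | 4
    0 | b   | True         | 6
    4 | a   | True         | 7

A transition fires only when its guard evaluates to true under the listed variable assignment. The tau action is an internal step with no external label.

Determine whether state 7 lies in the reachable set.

Answer: REACHABLE

Working:
11 transition(s) survive guard evaluation.
L0 = {0}
L1 = {6}  cumulative {0,6}
L2 = {4}  cumulative {0,4,6}
L3 = {5,7}  cumulative {0,4,5,6,7}
L4 = {1}  cumulative {0,1,4,5,6,7}
Reachable = {0,1,4,5,6,7}
Path to 7: b·tau·a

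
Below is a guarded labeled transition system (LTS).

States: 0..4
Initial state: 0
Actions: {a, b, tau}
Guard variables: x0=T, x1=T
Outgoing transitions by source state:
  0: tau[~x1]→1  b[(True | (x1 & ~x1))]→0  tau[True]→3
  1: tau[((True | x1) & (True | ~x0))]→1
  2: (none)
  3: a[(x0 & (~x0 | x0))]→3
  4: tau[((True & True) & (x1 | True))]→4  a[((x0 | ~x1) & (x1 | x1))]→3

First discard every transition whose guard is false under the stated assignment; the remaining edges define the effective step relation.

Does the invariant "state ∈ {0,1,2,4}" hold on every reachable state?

Answer: INVARIANT VIOLATED at state 3

Analysis:
Inv-set: {0,1,2,4}
Reach set: {0,3}
  0: safe
  3: VIOLATES
counterexample path to 3: tau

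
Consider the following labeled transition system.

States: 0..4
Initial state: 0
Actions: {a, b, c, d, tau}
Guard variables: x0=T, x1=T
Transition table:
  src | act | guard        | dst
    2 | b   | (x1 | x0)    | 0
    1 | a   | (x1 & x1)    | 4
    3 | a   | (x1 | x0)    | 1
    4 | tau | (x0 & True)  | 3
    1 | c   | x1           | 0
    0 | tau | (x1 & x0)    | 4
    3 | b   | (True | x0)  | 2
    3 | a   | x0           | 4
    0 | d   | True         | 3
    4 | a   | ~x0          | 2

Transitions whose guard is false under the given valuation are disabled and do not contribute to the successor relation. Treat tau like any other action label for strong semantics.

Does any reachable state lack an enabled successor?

Answer: DEADLOCK-FREE

Trace:
Reachable = {0,1,2,3,4}
  0: d→3  tau→4  [2 exit(s)]
  1: a→4  c→0  [2 exit(s)]
  2: b→0  [1 exit(s)]
  3: a→1  a→4  b→2  [3 exit(s)]
  4: tau→3  [1 exit(s)]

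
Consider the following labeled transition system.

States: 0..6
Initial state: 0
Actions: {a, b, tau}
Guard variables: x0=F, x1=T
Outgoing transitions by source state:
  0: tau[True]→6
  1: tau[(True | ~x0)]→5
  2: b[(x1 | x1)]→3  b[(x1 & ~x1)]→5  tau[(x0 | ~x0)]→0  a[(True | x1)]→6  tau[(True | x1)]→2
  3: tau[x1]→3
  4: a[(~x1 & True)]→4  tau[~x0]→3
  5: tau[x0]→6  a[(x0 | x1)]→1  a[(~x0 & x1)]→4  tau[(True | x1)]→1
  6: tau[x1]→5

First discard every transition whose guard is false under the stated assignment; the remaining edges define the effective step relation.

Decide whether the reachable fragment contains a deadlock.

Answer: DEADLOCK-FREE

Working:
R = {0,1,3,4,5,6}
  0: tau→6  [1 out]
  1: tau→5  [1 out]
  3: tau→3  [1 out]
  4: tau→3  [1 out]
  5: a→1  a→4  tau→1  [3 out]
  6: tau→5  [1 out]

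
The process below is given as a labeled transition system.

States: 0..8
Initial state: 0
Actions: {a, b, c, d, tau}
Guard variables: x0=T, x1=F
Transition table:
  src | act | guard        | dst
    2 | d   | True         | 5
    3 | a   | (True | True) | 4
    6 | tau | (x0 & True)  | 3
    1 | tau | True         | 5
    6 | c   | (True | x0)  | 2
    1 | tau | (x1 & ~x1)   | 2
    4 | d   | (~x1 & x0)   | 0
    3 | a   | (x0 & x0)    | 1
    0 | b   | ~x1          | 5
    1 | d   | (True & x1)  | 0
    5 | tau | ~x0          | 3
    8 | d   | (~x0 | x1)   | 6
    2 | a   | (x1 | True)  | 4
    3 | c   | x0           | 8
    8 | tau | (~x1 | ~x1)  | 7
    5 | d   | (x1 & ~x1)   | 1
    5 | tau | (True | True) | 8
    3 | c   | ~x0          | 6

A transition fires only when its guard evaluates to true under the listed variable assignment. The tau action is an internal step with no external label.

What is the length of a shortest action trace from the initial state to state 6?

Answer: UNREACHABLE

Trace:
BFS to 6:
  depth 0: {0}
  depth 1: {5}
  depth 2: {8}
  depth 3: {7}
6 never appears.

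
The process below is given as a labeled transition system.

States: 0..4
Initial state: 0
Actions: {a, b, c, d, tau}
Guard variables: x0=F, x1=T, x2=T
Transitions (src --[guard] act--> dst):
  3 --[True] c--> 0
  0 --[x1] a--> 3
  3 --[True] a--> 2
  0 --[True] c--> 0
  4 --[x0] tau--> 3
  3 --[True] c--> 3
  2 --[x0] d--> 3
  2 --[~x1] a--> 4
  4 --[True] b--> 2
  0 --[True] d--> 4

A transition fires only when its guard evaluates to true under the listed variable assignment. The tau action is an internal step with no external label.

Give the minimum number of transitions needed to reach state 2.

BFS to 2:
  Layer 0: {0}
  Layer 1: {3,4}
  Layer 2: {2}
first hit 2 at d=2 via a·a

Answer: 2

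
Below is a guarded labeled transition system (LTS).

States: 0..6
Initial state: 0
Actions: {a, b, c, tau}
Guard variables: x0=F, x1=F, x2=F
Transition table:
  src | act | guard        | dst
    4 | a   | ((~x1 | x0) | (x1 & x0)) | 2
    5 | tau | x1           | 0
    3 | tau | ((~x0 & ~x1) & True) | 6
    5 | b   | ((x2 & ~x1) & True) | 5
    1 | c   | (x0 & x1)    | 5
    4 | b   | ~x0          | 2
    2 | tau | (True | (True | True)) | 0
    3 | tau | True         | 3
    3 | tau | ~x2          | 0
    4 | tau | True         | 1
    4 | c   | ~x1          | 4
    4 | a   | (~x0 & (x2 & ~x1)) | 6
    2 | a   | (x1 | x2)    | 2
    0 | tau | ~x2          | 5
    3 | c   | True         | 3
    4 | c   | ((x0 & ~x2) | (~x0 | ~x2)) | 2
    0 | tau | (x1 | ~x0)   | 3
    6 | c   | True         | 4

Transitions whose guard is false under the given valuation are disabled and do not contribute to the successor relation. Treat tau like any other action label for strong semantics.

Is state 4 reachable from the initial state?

Answer: REACHABLE

Trace:
Guard filter leaves 13 enabled edge(s).
Layer 0: {0}
Layer 1: {3,5}  now seen {0,3,5}
Layer 2: {6}  now seen {0,3,5,6}
Layer 3: {4}  now seen {0,3,4,5,6}
Layer 4: {1,2}  now seen {0,1,2,3,4,5,6}
R = {0,1,2,3,4,5,6}
Path to 4: tau·tau·c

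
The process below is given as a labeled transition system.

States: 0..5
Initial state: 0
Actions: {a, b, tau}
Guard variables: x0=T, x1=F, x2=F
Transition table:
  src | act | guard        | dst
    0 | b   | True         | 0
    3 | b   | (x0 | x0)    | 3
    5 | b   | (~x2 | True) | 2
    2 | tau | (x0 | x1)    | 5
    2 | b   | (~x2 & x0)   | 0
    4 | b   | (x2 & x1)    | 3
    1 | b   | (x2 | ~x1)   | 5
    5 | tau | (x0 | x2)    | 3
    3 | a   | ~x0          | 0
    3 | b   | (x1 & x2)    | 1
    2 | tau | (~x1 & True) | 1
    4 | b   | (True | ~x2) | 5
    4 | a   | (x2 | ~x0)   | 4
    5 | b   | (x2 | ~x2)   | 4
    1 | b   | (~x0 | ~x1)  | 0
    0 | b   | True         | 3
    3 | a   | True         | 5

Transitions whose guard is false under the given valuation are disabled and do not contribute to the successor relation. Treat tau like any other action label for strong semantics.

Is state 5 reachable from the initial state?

Answer: REACHABLE

Trace:
Guard filter leaves 13 enabled edge(s).
Layer 0: {0}
Layer 1: {3}  total {0,3}
Layer 2: {5}  total {0,3,5}
Layer 3: {2,4}  total {0,2,3,4,5}
Layer 4: {1}  total {0,1,2,3,4,5}
Reach set: {0,1,2,3,4,5}
trace reaching 5: b·a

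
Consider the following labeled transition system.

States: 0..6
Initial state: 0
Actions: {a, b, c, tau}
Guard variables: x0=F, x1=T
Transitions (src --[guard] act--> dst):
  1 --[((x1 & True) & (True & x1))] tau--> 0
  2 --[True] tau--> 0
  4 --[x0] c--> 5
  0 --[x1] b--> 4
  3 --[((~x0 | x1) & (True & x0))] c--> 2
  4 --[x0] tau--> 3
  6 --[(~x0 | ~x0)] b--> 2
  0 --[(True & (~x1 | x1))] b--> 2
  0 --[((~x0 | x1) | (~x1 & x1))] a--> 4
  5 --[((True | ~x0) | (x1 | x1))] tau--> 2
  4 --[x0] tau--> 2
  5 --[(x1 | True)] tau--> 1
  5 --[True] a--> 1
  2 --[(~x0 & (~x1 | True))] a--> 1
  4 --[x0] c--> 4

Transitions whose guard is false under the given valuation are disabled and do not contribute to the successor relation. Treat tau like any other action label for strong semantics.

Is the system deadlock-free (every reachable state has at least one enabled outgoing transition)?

Reachable = {0,1,2,4}
  0: a→4  b→2  b→4  [deg 3]
  1: tau→0  [deg 1]
  2: a→1  tau→0  [deg 2]
  4: ∅  [STUCK]
trace reaching 4: b

Answer: DEADLOCK at state 4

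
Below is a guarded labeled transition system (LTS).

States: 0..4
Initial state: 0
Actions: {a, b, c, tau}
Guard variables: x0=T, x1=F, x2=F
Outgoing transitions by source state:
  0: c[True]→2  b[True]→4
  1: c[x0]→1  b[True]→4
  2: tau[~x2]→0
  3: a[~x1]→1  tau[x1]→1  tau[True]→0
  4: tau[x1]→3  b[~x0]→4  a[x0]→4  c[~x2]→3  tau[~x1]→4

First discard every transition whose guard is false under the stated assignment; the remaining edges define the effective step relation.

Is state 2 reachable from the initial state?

Guard filter leaves 10 enabled edge(s).
Layer 0: {0}
Layer 1: {2,4}  total {0,2,4}
Layer 2: {3}  total {0,2,3,4}
Layer 3: {1}  total {0,1,2,3,4}
R = {0,1,2,3,4}
trace reaching 2: c

Answer: REACHABLE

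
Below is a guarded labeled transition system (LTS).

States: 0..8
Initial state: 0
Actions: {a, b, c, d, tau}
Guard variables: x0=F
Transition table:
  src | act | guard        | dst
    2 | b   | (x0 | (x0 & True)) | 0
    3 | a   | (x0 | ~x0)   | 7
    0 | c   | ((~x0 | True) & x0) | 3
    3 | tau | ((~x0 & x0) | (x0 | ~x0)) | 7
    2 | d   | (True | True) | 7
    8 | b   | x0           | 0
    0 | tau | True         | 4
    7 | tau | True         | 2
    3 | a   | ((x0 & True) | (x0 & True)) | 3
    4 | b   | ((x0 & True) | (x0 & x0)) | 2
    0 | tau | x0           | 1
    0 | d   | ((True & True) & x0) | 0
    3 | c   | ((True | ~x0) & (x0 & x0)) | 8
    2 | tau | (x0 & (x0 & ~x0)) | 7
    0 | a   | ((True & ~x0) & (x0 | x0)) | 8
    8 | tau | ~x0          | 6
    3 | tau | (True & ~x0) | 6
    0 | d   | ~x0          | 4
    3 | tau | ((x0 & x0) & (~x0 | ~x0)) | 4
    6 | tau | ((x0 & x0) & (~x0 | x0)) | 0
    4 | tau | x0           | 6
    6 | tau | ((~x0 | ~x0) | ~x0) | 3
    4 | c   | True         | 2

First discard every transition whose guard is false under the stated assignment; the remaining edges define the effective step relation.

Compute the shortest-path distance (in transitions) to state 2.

BFS to 2:
  Layer 0: {0}
  Layer 1: {4}
  Layer 2: {2}
first hit 2 at d=2 via d·c

Answer: 2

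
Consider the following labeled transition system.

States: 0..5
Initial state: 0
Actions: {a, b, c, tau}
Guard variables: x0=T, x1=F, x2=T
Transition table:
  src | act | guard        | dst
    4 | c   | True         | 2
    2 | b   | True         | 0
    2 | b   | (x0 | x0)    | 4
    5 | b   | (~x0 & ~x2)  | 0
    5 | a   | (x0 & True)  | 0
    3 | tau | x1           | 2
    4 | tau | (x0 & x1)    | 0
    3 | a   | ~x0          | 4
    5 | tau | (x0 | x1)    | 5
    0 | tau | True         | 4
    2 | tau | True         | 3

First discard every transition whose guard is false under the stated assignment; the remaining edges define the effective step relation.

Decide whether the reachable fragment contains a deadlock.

Answer: DEADLOCK at state 3

Analysis:
R = {0,2,3,4}
  0: tau→4  [deg 1]
  2: b→0  b→4  tau→3  [deg 3]
  3: ∅  [STUCK]
  4: c→2  [deg 1]
witness 3: tau·c·tau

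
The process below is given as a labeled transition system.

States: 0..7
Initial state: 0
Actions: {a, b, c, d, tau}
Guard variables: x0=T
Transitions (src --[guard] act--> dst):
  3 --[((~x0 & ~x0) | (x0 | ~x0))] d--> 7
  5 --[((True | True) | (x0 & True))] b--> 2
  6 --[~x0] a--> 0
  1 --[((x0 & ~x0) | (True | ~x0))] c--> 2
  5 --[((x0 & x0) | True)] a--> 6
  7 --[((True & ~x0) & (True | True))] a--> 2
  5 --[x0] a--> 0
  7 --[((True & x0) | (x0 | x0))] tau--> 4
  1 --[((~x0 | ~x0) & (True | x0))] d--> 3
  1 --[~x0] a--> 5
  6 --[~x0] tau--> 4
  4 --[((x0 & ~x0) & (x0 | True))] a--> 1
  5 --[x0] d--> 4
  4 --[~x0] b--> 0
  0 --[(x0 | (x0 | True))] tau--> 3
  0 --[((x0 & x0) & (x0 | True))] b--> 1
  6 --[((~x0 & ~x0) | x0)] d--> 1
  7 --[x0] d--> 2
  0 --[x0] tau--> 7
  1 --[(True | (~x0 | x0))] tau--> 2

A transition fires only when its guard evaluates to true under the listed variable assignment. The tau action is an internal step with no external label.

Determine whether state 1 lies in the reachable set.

13 transition(s) survive guard evaluation.
depth 0: {0}
depth 1: {1,3,7}  now seen {0,1,3,7}
depth 2: {2,4}  now seen {0,1,2,3,4,7}
Reach set: {0,1,2,3,4,7}
Path to 1: b

Answer: REACHABLE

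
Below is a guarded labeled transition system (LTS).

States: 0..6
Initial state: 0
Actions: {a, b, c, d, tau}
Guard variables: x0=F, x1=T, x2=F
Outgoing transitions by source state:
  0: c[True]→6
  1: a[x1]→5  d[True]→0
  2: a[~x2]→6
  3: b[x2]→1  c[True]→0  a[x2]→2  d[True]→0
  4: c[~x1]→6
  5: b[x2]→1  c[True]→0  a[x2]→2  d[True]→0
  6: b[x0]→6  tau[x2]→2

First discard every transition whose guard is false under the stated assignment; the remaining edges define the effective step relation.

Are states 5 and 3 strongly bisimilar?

Answer: BISIMILAR

Trace:
Compute ~ classes (split until stable):
  round 0: {{0,1,2,3,4,5,6}}
  round 1: {{0},{1},{2},{3,5},{4,6}}
Fixed point at round 2; 5 class(es).
5∈{3,5}, 3∈{3,5}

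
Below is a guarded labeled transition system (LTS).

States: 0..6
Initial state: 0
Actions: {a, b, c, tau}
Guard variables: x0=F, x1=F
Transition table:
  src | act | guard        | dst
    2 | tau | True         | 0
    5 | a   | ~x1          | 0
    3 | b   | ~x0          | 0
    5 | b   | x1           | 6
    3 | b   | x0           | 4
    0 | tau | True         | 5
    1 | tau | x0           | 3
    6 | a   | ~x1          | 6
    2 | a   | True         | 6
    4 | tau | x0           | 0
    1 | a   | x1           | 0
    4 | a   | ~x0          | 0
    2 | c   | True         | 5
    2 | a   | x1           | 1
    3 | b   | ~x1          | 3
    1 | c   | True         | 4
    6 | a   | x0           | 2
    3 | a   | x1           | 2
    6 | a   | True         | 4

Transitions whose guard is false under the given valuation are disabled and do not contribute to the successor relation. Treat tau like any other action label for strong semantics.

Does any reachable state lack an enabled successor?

Answer: DEADLOCK-FREE

Analysis:
R = {0,5}
  0: tau→5  [deg 1]
  5: a→0  [deg 1]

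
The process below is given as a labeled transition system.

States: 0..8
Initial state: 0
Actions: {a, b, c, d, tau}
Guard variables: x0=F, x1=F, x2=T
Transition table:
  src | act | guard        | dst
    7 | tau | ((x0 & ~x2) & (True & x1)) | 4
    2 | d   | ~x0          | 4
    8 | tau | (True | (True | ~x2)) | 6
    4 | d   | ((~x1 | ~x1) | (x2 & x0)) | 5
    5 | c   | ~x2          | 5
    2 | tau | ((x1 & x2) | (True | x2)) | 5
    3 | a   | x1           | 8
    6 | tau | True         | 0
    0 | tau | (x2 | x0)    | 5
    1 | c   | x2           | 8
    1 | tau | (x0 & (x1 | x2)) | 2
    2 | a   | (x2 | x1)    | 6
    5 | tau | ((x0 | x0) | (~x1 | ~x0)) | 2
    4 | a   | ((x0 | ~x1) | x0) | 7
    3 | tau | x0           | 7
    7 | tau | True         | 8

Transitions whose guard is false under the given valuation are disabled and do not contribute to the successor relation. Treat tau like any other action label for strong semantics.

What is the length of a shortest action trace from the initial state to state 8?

Answer: 5

Analysis:
Breadth-first toward 8:
  Layer 0: {0}
  Layer 1: {5}
  Layer 2: {2}
  Layer 3: {4,6}
  Layer 4: {7}
  Layer 5: {8}
8 enters at depth 5; path tau·tau·d·a·tau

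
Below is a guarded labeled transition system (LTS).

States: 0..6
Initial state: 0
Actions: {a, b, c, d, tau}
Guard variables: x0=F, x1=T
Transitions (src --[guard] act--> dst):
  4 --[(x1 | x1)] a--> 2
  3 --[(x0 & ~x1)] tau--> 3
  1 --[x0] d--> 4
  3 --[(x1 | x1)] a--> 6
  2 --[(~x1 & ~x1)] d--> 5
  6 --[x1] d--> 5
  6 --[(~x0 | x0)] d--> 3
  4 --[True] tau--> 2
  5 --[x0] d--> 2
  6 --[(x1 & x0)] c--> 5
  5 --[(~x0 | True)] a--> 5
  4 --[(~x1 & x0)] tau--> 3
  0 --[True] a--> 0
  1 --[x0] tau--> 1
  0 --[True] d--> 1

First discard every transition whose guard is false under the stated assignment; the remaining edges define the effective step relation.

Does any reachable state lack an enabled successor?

R = {0,1}
  0: a→0  d→1  [deg 2]
  1: ∅  [deadlock]
witness 1: d

Answer: DEADLOCK at state 1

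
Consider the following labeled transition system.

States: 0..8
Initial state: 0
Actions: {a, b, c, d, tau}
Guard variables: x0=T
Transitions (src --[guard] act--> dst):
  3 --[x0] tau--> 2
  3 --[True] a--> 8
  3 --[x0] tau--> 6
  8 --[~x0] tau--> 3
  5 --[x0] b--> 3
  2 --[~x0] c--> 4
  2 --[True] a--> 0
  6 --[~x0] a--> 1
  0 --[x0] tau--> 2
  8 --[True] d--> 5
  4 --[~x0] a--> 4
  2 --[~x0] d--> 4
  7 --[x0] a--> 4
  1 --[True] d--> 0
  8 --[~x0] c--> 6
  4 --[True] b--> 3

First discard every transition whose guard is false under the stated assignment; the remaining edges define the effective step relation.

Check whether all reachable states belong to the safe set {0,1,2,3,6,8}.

Safe = {0,1,2,3,6,8}
Reach set: {0,2}
  0: ✓
  2: ✓

Answer: INVARIANT HOLDS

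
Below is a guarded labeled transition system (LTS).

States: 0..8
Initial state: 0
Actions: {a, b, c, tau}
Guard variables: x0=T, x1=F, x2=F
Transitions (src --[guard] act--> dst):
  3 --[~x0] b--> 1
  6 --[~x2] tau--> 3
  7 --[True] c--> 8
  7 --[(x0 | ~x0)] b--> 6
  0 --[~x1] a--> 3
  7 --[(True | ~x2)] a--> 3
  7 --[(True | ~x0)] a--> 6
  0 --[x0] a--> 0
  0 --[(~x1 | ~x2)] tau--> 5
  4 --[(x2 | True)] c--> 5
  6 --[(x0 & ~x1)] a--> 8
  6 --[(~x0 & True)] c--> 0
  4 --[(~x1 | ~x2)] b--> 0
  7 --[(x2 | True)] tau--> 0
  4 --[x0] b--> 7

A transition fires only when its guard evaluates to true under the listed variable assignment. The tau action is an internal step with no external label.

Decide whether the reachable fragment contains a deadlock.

Answer: DEADLOCK at state 3

Working:
R = {0,3,5}
  0: a→0  a→3  tau→5  [deg 3]
  3: ∅  [STUCK]
  5: ∅  [STUCK]
Path to 3: a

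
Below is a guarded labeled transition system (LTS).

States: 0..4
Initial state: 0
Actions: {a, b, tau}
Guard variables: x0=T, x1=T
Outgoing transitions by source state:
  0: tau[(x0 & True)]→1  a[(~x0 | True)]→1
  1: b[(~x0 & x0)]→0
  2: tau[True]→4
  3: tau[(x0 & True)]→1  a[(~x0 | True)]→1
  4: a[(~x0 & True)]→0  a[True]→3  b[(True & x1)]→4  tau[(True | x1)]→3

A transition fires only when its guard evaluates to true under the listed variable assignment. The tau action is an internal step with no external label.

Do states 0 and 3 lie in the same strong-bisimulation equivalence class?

Answer: BISIMILAR

Trace:
Compute ~ classes (split until stable):
  P[0] = {{0,1,2,3,4}}
  P[1] = {{0,3},{1},{2},{4}}
4 equivalence class(es) (converged in 2)
class of 0: {0,3}; class of 3: {0,3}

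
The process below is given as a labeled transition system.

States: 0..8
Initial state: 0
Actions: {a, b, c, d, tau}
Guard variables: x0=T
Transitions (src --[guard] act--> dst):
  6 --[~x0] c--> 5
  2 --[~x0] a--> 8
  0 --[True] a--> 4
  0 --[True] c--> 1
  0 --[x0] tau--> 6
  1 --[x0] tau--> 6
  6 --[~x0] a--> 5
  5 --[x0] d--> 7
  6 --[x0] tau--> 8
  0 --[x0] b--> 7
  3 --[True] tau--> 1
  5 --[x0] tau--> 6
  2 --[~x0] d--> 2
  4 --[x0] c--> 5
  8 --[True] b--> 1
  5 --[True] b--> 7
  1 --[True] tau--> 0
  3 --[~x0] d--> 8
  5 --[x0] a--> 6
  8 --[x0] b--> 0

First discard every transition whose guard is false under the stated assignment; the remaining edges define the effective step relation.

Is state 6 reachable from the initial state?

Answer: REACHABLE

Working:
After dropping false guards: 15 live edges.
Layer 0: {0}
Layer 1: {1,4,6,7}  now seen {0,1,4,6,7}
Layer 2: {5,8}  now seen {0,1,4,5,6,7,8}
R = {0,1,4,5,6,7,8}
Path to 6: tau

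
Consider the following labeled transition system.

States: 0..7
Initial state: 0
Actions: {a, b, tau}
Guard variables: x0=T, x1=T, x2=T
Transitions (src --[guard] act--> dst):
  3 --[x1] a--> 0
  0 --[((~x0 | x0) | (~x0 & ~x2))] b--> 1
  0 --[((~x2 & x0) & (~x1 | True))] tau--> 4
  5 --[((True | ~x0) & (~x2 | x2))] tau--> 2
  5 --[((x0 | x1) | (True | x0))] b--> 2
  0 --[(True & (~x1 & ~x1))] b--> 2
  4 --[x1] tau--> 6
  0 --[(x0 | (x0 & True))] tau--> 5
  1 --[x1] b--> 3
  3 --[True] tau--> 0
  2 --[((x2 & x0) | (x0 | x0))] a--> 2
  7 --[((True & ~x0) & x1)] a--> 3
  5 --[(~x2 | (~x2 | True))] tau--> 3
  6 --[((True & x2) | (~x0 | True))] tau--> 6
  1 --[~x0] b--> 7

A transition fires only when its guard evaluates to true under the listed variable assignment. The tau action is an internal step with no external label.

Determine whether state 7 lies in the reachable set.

After dropping false guards: 11 live edges.
depth 0: {0}
depth 1: {1,5}  now seen {0,1,5}
depth 2: {2,3}  now seen {0,1,2,3,5}
R = {0,1,2,3,5}

Answer: UNREACHABLE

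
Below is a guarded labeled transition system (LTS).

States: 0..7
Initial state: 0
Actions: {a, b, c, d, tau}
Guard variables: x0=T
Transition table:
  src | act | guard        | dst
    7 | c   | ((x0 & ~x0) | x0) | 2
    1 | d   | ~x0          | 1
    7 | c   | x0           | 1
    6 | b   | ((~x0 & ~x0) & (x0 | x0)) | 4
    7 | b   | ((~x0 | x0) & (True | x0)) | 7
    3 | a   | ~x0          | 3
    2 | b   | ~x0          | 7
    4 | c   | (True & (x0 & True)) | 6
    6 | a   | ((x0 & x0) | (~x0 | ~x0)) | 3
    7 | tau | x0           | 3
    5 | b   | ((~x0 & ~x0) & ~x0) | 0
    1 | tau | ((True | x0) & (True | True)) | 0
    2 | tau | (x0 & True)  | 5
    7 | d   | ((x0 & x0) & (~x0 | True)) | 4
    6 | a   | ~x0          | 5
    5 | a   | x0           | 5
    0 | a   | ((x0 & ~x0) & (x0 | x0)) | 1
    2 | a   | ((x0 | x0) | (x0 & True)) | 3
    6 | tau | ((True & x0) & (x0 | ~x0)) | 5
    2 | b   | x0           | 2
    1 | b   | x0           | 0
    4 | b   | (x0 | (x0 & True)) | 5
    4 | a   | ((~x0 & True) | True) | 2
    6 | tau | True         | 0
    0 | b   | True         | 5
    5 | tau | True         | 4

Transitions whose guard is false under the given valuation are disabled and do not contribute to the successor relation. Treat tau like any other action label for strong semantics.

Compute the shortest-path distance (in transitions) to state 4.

Layered search for 4:
  L0 = {0}
  L1 = {5}
  L2 = {4}
depth(4)=2, e.g. b·tau

Answer: 2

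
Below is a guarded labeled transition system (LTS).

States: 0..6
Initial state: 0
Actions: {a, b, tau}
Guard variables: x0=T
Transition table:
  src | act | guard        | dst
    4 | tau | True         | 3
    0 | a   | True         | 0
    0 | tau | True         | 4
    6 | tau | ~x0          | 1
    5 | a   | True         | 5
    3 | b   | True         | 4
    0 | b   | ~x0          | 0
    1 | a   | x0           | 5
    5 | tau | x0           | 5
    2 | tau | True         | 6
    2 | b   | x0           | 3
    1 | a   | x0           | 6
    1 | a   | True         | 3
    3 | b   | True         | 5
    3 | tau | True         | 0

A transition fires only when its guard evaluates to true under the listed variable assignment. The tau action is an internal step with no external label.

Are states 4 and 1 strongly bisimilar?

Answer: NOT BISIMILAR

Analysis:
Compute ~ classes (split until stable):
  π0 = {{0,1,2,3,4,5,6}}
  π1 = {{0,5},{1},{2,3},{4},{6}}
  π2 = {{0},{1},{2},{3},{4},{5},{6}}
7 equivalence class(es) (converged in 3)
4∈{4}, 1∈{1}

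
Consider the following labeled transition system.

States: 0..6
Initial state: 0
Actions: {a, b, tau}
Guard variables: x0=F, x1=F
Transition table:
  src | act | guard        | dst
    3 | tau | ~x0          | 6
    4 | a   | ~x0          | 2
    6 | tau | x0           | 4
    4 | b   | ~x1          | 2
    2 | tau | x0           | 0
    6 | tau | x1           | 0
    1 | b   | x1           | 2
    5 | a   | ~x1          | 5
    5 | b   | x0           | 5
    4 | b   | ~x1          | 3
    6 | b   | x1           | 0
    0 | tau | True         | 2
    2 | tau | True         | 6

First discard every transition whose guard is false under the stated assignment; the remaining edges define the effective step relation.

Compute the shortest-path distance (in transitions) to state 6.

Answer: 2

Trace:
BFS to 6:
  depth 0: {0}
  depth 1: {2}
  depth 2: {6}
depth(6)=2, e.g. tau·tau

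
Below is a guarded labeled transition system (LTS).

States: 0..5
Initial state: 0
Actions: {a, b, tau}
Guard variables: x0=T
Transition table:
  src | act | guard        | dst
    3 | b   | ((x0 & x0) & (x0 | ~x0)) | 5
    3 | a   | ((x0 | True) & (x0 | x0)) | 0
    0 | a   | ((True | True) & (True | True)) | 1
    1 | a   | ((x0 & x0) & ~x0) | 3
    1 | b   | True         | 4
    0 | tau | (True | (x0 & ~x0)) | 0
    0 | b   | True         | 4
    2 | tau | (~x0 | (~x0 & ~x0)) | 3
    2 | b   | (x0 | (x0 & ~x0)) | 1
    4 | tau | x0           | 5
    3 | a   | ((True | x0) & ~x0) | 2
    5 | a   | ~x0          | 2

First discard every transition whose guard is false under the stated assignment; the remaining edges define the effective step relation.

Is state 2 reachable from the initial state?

8 transition(s) survive guard evaluation.
Layer 0: {0}
Layer 1: {1,4}  total {0,1,4}
Layer 2: {5}  total {0,1,4,5}
Reach set: {0,1,4,5}

Answer: UNREACHABLE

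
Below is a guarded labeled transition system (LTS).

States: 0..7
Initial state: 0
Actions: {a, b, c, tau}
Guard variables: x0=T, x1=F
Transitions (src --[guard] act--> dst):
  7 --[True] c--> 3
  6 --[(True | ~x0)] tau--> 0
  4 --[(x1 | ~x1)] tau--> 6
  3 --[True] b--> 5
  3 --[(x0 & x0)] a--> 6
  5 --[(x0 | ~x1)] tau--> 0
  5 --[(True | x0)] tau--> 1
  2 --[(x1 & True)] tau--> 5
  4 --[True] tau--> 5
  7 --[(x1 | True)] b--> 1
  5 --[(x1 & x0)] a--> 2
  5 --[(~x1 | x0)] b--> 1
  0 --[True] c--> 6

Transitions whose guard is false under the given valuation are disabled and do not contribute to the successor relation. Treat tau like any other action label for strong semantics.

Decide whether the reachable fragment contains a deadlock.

Reach set: {0,6}
  0: c→6  [deg 1]
  6: tau→0  [deg 1]

Answer: DEADLOCK-FREE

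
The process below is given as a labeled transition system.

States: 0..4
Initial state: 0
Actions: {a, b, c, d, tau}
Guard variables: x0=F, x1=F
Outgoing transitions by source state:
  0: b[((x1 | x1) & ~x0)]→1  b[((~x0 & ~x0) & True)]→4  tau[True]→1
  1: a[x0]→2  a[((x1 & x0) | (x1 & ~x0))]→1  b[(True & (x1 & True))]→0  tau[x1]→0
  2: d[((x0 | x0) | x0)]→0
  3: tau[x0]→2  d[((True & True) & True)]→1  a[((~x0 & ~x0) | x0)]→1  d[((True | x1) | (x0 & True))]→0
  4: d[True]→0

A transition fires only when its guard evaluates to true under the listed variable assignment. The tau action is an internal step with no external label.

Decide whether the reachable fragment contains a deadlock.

Answer: DEADLOCK at state 1

Trace:
R = {0,1,4}
  0: b→4  tau→1  [2 exit(s)]
  1: ∅  [STUCK]
  4: d→0  [1 exit(s)]
witness 1: tau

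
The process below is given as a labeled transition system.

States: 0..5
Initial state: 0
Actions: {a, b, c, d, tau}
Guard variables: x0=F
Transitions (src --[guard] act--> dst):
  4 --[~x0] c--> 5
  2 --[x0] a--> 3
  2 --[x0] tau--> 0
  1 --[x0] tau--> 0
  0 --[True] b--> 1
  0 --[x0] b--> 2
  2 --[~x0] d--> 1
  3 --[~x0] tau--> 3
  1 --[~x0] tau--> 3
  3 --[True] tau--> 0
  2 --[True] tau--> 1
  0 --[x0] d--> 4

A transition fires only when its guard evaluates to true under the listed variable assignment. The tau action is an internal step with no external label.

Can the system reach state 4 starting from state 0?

After dropping false guards: 7 live edges.
depth 0: {0}
depth 1: {1}  now seen {0,1}
depth 2: {3}  now seen {0,1,3}
R = {0,1,3}

Answer: UNREACHABLE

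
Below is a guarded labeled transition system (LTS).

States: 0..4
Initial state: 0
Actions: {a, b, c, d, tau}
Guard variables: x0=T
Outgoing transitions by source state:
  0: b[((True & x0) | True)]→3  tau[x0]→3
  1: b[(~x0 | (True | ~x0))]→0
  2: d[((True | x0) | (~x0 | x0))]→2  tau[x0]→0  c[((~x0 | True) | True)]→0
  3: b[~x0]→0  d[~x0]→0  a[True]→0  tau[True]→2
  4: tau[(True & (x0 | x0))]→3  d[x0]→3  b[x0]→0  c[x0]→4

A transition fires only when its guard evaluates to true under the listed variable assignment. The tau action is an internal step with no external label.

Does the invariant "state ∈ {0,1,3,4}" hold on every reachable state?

Answer: INVARIANT VIOLATED at state 2

Analysis:
Inv-set: {0,1,3,4}
Reach set: {0,2,3}
  0: safe
  2: VIOLATES
  3: safe
reach 2 via b·tau — violates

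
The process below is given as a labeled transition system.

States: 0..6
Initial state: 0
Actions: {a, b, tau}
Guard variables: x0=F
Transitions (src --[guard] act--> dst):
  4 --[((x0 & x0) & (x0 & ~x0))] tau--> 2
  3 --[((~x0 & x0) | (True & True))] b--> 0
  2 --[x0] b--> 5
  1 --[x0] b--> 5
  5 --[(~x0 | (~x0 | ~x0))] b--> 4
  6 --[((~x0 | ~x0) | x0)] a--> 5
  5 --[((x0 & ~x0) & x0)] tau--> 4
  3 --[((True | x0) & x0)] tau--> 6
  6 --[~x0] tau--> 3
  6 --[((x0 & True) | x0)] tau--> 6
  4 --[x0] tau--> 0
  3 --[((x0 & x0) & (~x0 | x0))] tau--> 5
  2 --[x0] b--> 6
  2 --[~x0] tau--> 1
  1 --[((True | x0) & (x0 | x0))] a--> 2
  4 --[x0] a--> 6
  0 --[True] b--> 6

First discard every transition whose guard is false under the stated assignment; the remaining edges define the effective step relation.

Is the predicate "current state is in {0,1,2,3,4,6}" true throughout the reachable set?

Safe = {0,1,2,3,4,6}
Reach set: {0,3,4,5,6}
  0: ✓
  3: ✓
  4: ✓
  5: outside
  6: ✓
counterexample path to 5: b·a

Answer: INVARIANT VIOLATED at state 5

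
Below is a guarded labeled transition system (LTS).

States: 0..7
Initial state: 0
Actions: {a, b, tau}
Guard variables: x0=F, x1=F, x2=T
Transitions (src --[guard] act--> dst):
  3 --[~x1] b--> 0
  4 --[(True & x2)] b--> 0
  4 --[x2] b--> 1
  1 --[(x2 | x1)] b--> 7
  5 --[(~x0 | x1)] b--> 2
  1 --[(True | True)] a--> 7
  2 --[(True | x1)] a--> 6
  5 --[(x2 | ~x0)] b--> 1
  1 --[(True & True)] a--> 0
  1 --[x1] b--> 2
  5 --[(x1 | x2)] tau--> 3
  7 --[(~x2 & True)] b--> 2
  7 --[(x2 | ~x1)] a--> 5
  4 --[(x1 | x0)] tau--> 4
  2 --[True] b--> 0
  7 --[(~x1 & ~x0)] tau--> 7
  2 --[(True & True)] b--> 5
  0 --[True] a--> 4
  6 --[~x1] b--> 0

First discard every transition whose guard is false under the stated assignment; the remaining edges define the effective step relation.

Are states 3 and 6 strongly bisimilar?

Answer: BISIMILAR

Working:
Refine partition for ~:
  π0 = {{0,1,2,3,4,5,6,7}}
  π1 = {{0},{1,2},{3,4,6},{5},{7}}
  π2 = {{0},{1},{2},{3,6},{4},{5},{7}}
Fixed point at round 3; 7 class(es).
class of 3: {3,6}; class of 6: {3,6}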